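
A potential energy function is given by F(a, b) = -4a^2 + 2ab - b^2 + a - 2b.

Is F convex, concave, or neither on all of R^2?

F is quadratic, so its Hessian is the constant matrix H = [[-8, 2], [2, -2]].
det(H) = 12, tr(H) = -10.
det(H) > 0 and tr(H) < 0, so H is negative definite everywhere: concave.

concave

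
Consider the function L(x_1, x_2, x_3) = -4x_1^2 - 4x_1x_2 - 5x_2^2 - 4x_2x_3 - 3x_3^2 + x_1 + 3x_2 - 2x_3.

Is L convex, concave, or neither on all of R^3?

L is quadratic, so its Hessian is the constant matrix H = [[-8, -4, 0], [-4, -10, -4], [0, -4, -6]].
Leading principal minors: -8, 64, -256.
Signs alternate −, +, − ⇒ H ≺ 0 ⇒ concave.

concave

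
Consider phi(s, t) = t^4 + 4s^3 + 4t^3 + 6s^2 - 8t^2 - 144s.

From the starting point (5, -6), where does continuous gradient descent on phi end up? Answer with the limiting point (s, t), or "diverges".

(3, -4)

phi is separable, so gradient descent decouples: s follows -∂phi/∂s, t follows -∂phi/∂t.
∂phi/∂s = 12(s - 3)(s + 4); at s=5 this is 216, so s decreases.
∂phi/∂t = 4t(t - 1)(t + 4); at t=-6 this is -336, so t increases.
s converges to its nearest critical value 3 (a local min of the s-part); t converges to -4. The iterate converges to (3, -4).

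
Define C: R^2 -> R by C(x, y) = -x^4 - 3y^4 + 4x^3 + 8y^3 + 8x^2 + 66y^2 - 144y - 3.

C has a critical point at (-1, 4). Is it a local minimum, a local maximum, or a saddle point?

local maximum

The mixed partial ∂²C/∂x∂y is 0, so the Hessian at any point is diag(C_xx, C_yy) = diag(4(-3x^2 + 6x + 4), 12(-3y^2 + 4y + 11)).
At (-1, 4): H = diag(-20, -252).
Both eigenvalues are negative, so H is negative definite: a local maximum.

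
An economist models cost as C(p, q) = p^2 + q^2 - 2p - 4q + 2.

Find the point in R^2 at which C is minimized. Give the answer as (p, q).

C(p,q) separates as A(p) + B(q) + 2, so its minimum is min A + min B + 2.
A'(p) = 2p - 2 vanishes at p ∈ {1}; B'(q) = 2q - 4 vanishes at q ∈ {2}.
Local minima of A (where A''>0): A(1)=-1. Local minima of B: B(2)=-4.
So the global minimum of C is A(1) + B(2) + 2 = -1 − 4 + 2 = -3, attained at (1, 2).

(1, 2)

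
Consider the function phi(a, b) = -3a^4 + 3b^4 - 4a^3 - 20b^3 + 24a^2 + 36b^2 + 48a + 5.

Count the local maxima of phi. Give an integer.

2

phi separates as a function of a plus a function of b, so ∇phi=0 decouples.
∂phi/∂a = -12(a - 2)(a + 1)(a + 2) = 0 at a ∈ {-2, -1, 2}; ∂phi/∂b = 12b(b - 3)(b - 2) = 0 at b ∈ {0, 2, 3}.
The Hessian is diagonal: diag(phi_aa, phi_bb). Second derivatives: phi_aa(-2)=-48, phi_aa(-1)=36, phi_aa(2)=-144; phi_bb(0)=72, phi_bb(2)=-24, phi_bb(3)=36.
Local maxima occur where both diagonal entries negative: (-2, 2), (2, 2). Count: 2.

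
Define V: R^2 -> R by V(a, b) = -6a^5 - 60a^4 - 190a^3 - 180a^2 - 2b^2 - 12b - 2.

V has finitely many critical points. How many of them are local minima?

V separates as a function of a plus a function of b, so ∇V=0 decouples.
∂V/∂a = -30a(a + 1)(a + 3)(a + 4) = 0 at a ∈ {-4, -3, -1, 0}; ∂V/∂b = -4(b + 3) = 0 at b ∈ {-3}.
The Hessian is diagonal: diag(V_aa, V_bb). Second derivatives: V_aa(-4)=360, V_aa(-3)=-180, V_aa(-1)=180, V_aa(0)=-360; V_bb(-3)=-4.
Local minima occur where both diagonal entries positive: none. Count: 0.

0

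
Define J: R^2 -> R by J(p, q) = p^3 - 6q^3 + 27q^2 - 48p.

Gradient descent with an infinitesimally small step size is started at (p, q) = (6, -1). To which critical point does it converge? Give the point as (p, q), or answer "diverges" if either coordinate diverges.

J is separable, so gradient descent decouples: p follows -∂J/∂p, q follows -∂J/∂q.
∂J/∂p = 3(p - 4)(p + 4); at p=6 this is 60, so p decreases.
∂J/∂q = -18q(q - 3); at q=-1 this is -72, so q increases.
p converges to its nearest critical value 4 (a local min of the p-part); q converges to 0. The iterate converges to (4, 0).

(4, 0)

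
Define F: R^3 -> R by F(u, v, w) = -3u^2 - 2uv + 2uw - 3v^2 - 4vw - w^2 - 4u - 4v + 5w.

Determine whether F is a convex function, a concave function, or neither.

neither

F is quadratic, so its Hessian is the constant matrix H = [[-6, -2, 2], [-2, -6, -4], [2, -4, -2]].
Leading principal minors: -6, 32, 88.
Neither pattern holds ⇒ H is indefinite ⇒ neither convex nor concave.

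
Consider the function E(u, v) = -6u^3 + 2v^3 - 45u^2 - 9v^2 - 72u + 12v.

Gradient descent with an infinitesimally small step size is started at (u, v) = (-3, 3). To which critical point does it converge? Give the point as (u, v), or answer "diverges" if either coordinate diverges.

E is separable, so gradient descent decouples: u follows -∂E/∂u, v follows -∂E/∂v.
∂E/∂u = -18(u + 1)(u + 4); at u=-3 this is 36, so u decreases.
∂E/∂v = 6(v - 2)(v - 1); at v=3 this is 12, so v decreases.
u converges to its nearest critical value -4 (a local min of the u-part); v converges to 2. The iterate converges to (-4, 2).

(-4, 2)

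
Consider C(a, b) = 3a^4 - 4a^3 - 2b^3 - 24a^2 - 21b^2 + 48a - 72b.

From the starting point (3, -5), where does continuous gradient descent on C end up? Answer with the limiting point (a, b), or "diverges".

C is separable, so gradient descent decouples: a follows -∂C/∂a, b follows -∂C/∂b.
∂C/∂a = 12(a - 2)(a - 1)(a + 2); at a=3 this is 120, so a decreases.
∂C/∂b = -6(b + 3)(b + 4); at b=-5 this is -12, so b increases.
a converges to its nearest critical value 2 (a local min of the a-part); b converges to -4. The iterate converges to (2, -4).

(2, -4)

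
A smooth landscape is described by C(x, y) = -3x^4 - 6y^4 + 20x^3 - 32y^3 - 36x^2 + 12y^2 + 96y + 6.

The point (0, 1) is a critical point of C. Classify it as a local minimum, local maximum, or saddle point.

The mixed partial ∂²C/∂x∂y is 0, so the Hessian at any point is diag(C_xx, C_yy) = diag(12(-3x^2 + 10x - 6), 24(-3y^2 - 8y + 1)).
At (0, 1): H = diag(-72, -240).
Both eigenvalues are negative, so H is negative definite: a local maximum.

local maximum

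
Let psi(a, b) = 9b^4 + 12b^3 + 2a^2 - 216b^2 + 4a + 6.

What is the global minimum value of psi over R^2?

-1916

psi(a,b) separates as P(a) + Q(b) + 6, so its minimum is min P + min Q + 6.
P'(a) = 4a + 4 vanishes at a ∈ {-1}; Q'(b) = 36b(b - 3)(b + 4) vanishes at b ∈ {-4, 0, 3}.
Local minima of P (where P''>0): P(-1)=-2. Local minima of Q: Q(-4)=-1920, Q(3)=-891.
So the global minimum of psi is P(-1) + Q(-4) + 6 = -2 − 1920 + 6 = -1916, attained at (-1, -4).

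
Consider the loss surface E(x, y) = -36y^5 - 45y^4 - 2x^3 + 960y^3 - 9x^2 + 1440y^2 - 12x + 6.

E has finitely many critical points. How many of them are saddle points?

E separates as a function of x plus a function of y, so ∇E=0 decouples.
∂E/∂x = -6(x + 1)(x + 2) = 0 at x ∈ {-2, -1}; ∂E/∂y = -180y(y - 4)(y + 1)(y + 4) = 0 at y ∈ {-4, -1, 0, 4}.
The Hessian is diagonal: diag(E_xx, E_yy). Second derivatives: E_xx(-2)=6, E_xx(-1)=-6; E_yy(-4)=17280, E_yy(-1)=-2700, E_yy(0)=2880, E_yy(4)=-28800.
Saddle points occur where the two diagonal entries have opposite signs: (-2, -1), (-2, 4), (-1, -4), (-1, 0). Count: 4.

4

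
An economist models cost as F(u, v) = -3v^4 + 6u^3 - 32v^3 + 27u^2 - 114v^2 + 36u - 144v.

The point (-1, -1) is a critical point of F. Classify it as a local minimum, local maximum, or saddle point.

The mixed partial ∂²F/∂u∂v is 0, so the Hessian at any point is diag(F_uu, F_vv) = diag(18(2u + 3), -12(3v^2 + 16v + 19)).
At (-1, -1): H = diag(18, -72).
The eigenvalues have opposite signs, so H is indefinite: a saddle point.

saddle point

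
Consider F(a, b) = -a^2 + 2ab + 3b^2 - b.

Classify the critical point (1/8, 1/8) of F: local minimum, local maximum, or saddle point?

saddle point

The Hessian of F is constant: H = [[-2, 2], [2, 6]].
det(H) = (-2)·6 − 2² = -16.
Since det(H) < 0, H is indefinite and the critical point is a saddle point.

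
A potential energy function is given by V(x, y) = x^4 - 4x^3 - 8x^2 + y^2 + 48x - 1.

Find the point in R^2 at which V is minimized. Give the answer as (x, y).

V(x,y) separates as P(x) + Q(y) − 1, so its minimum is min P + min Q − 1.
P'(x) = 4(x - 3)(x - 2)(x + 2) vanishes at x ∈ {-2, 2, 3}; Q'(y) = 2y vanishes at y ∈ {0}.
Local minima of P (where P''>0): P(-2)=-80, P(3)=45. Local minima of Q: Q(0)=0.
So the global minimum of V is P(-2) + Q(0) − 1 = -80 + 0 − 1 = -81, attained at (-2, 0).

(-2, 0)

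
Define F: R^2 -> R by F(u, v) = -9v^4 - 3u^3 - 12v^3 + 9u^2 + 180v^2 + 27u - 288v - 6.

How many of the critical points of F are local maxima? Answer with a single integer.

2

F separates as a function of u plus a function of v, so ∇F=0 decouples.
∂F/∂u = -9(u - 3)(u + 1) = 0 at u ∈ {-1, 3}; ∂F/∂v = -36(v - 2)(v - 1)(v + 4) = 0 at v ∈ {-4, 1, 2}.
The Hessian is diagonal: diag(F_uu, F_vv). Second derivatives: F_uu(-1)=36, F_uu(3)=-36; F_vv(-4)=-1080, F_vv(1)=180, F_vv(2)=-216.
Local maxima occur where both diagonal entries negative: (3, -4), (3, 2). Count: 2.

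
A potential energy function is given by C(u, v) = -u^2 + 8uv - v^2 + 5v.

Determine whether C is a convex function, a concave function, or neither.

C is quadratic, so its Hessian is the constant matrix H = [[-2, 8], [8, -2]].
det(H) = -60, tr(H) = -4.
det(H) < 0, so H is indefinite: neither convex nor concave.

neither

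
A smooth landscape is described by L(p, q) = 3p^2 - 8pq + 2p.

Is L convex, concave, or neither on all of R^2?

L is quadratic, so its Hessian is the constant matrix H = [[6, -8], [-8, 0]].
det(H) = -64, tr(H) = 6.
det(H) < 0, so H is indefinite: neither convex nor concave.

neither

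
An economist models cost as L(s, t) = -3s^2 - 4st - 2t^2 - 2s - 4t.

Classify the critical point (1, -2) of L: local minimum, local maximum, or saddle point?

The Hessian of L is constant: H = [[-6, -4], [-4, -4]].
det(H) = (-6)·(-4) − (-4)² = 8.
det(H) > 0 and tr(H) = -10 < 0, so H is negative definite and the point is a local maximum.

local maximum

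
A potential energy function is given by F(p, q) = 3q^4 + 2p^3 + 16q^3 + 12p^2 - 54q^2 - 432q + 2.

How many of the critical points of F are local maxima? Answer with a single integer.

F separates as a function of p plus a function of q, so ∇F=0 decouples.
∂F/∂p = 6p(p + 4) = 0 at p ∈ {-4, 0}; ∂F/∂q = 12(q - 3)(q + 3)(q + 4) = 0 at q ∈ {-4, -3, 3}.
The Hessian is diagonal: diag(F_pp, F_qq). Second derivatives: F_pp(-4)=-24, F_pp(0)=24; F_qq(-4)=84, F_qq(-3)=-72, F_qq(3)=504.
Local maxima occur where both diagonal entries negative: (-4, -3). Count: 1.

1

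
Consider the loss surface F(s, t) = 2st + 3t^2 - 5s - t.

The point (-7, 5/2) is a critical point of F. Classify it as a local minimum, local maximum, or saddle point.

saddle point

The Hessian of F is constant: H = [[0, 2], [2, 6]].
det(H) = 0·6 − 2² = -4.
Since det(H) < 0, H is indefinite and the critical point is a saddle point.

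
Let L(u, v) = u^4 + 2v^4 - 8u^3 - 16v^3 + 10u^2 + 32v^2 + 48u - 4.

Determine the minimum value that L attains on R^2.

L(u,v) separates as P(u) + Q(v) − 4, so its minimum is min P + min Q − 4.
P'(u) = 4(u - 4)(u - 3)(u + 1) vanishes at u ∈ {-1, 3, 4}; Q'(v) = 8v(v - 4)(v - 2) vanishes at v ∈ {0, 2, 4}.
Local minima of P (where P''>0): P(-1)=-29, P(4)=96. Local minima of Q: Q(0)=0, Q(4)=0.
So the global minimum of L is P(-1) + Q(0) − 4 = -29 + 0 − 4 = -33, attained at (-1, 0).

-33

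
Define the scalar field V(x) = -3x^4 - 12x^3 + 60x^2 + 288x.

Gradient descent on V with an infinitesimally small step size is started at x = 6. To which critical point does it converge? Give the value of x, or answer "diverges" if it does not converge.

V'(x) = -12(x - 3)(x + 2)(x + 4), so V'(6) = -2880.
Gradient descent moves in the -V' direction, i.e. x is increasing.
There is no critical point above x=6, and V' keeps the same sign, so the iterate runs off to +∞.

diverges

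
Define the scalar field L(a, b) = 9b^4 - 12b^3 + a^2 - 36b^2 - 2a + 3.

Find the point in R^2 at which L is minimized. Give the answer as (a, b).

(1, 2)

L(a,b) separates as P(a) + Q(b) + 3, so its minimum is min P + min Q + 3.
P'(a) = 2a - 2 vanishes at a ∈ {1}; Q'(b) = 36b(b - 2)(b + 1) vanishes at b ∈ {-1, 0, 2}.
Local minima of P (where P''>0): P(1)=-1. Local minima of Q: Q(-1)=-15, Q(2)=-96.
So the global minimum of L is P(1) + Q(2) + 3 = -1 − 96 + 3 = -94, attained at (1, 2).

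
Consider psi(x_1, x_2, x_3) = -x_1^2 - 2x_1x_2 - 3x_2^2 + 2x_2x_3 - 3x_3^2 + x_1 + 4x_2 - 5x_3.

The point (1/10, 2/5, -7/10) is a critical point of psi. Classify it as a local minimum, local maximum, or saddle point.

local maximum

The Hessian is constant: H = [[-2, -2, 0], [-2, -6, 2], [0, 2, -6]].
Leading principal minors: Δ₁ = -2, Δ₂ = 8, Δ₃ = -40.
The minors alternate sign starting negative (−, +, −), so H is negative definite: a local maximum.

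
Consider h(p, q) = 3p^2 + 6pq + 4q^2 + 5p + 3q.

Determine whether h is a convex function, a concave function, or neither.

convex

h is quadratic, so its Hessian is the constant matrix H = [[6, 6], [6, 8]].
det(H) = 12, tr(H) = 14.
det(H) > 0 and tr(H) > 0, so H is positive definite everywhere: convex.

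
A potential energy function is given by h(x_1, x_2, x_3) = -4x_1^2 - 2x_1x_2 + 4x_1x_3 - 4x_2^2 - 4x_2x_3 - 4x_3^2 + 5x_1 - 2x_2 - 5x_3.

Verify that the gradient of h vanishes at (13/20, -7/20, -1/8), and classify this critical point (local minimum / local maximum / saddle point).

local maximum

∇h = (-8x_1 - 2x_2 + 4x_3 + 5, -2x_1 - 8x_2 - 4x_3 - 2, 4x_1 - 4x_2 - 8x_3 - 5); substituting (13/20, -7/20, -1/8) gives ∇h = (0, 0, 0), so (13/20, -7/20, -1/8) is indeed a critical point.
The Hessian is constant: H = [[-8, -2, 4], [-2, -8, -4], [4, -4, -8]].
Leading principal minors: Δ₁ = -8, Δ₂ = 60, Δ₃ = -160.
The minors alternate sign starting negative (−, +, −), so H is negative definite: a local maximum.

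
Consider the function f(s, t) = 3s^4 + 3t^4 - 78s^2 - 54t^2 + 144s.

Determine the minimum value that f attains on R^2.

f(s,t) separates as P(s) + Q(t), so its minimum is min P + min Q.
P'(s) = 12(s - 3)(s - 1)(s + 4) vanishes at s ∈ {-4, 1, 3}; Q'(t) = 12t(t - 3)(t + 3) vanishes at t ∈ {-3, 0, 3}.
Local minima of P (where P''>0): P(-4)=-1056, P(3)=-27. Local minima of Q: Q(-3)=-243, Q(3)=-243.
So the global minimum of f is P(-4) + Q(-3) = -1056 − 243 = -1299, attained at (-4, -3).

-1299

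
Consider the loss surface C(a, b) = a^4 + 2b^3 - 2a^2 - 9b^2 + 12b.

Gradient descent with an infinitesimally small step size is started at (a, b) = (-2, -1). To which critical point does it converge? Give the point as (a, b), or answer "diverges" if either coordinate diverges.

C is separable, so gradient descent decouples: a follows -∂C/∂a, b follows -∂C/∂b.
∂C/∂a = 4a(a - 1)(a + 1); at a=-2 this is -24, so a increases.
∂C/∂b = 6(b - 2)(b - 1); at b=-1 this is 36, so b decreases.
The b-coordinate has no critical point in that direction and runs off to infinity.

diverges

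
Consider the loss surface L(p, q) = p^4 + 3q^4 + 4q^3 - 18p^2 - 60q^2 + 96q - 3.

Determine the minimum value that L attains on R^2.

-916

L(p,q) separates as A(p) + B(q) − 3, so its minimum is min A + min B − 3.
A'(p) = 4p(p - 3)(p + 3) vanishes at p ∈ {-3, 0, 3}; B'(q) = 12(q - 2)(q - 1)(q + 4) vanishes at q ∈ {-4, 1, 2}.
Local minima of A (where A''>0): A(-3)=-81, A(3)=-81. Local minima of B: B(-4)=-832, B(2)=32.
So the global minimum of L is A(-3) + B(-4) − 3 = -81 − 832 − 3 = -916, attained at (-3, -4).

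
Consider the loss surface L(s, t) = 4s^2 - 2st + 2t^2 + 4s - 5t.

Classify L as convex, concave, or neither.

convex

L is quadratic, so its Hessian is the constant matrix H = [[8, -2], [-2, 4]].
det(H) = 28, tr(H) = 12.
det(H) > 0 and tr(H) > 0, so H is positive definite everywhere: convex.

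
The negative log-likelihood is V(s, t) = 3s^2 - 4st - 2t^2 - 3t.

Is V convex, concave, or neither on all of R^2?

neither

V is quadratic, so its Hessian is the constant matrix H = [[6, -4], [-4, -4]].
det(H) = -40, tr(H) = 2.
det(H) < 0, so H is indefinite: neither convex nor concave.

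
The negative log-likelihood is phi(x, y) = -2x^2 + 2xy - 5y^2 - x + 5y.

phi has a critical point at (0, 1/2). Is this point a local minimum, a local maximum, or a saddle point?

local maximum

The Hessian of phi is constant: H = [[-4, 2], [2, -10]].
det(H) = (-4)·(-10) − 2² = 36.
det(H) > 0 and tr(H) = -14 < 0, so H is negative definite and the point is a local maximum.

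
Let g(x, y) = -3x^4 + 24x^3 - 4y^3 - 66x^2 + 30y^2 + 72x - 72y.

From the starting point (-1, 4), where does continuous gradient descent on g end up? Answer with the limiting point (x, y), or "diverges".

g is separable, so gradient descent decouples: x follows -∂g/∂x, y follows -∂g/∂y.
∂g/∂x = -12(x - 3)(x - 2)(x - 1); at x=-1 this is 288, so x decreases.
∂g/∂y = -12(y - 3)(y - 2); at y=4 this is -24, so y increases.
The x-coordinate has no critical point in that direction and runs off to infinity.

diverges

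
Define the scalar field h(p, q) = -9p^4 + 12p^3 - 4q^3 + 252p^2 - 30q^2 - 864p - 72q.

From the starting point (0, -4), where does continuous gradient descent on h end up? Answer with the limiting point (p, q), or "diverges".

(2, -3)

h is separable, so gradient descent decouples: p follows -∂h/∂p, q follows -∂h/∂q.
∂h/∂p = -36(p - 3)(p - 2)(p + 4); at p=0 this is -864, so p increases.
∂h/∂q = -12(q + 2)(q + 3); at q=-4 this is -24, so q increases.
p converges to its nearest critical value 2 (a local min of the p-part); q converges to -3. The iterate converges to (2, -3).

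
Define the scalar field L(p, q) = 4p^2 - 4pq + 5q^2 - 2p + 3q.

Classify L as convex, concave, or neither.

L is quadratic, so its Hessian is the constant matrix H = [[8, -4], [-4, 10]].
det(H) = 64, tr(H) = 18.
det(H) > 0 and tr(H) > 0, so H is positive definite everywhere: convex.

convex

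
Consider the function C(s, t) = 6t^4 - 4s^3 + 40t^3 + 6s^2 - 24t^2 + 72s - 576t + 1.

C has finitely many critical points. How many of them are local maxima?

1

C separates as a function of s plus a function of t, so ∇C=0 decouples.
∂C/∂s = -12(s - 3)(s + 2) = 0 at s ∈ {-2, 3}; ∂C/∂t = 24(t - 2)(t + 3)(t + 4) = 0 at t ∈ {-4, -3, 2}.
The Hessian is diagonal: diag(C_ss, C_tt). Second derivatives: C_ss(-2)=60, C_ss(3)=-60; C_tt(-4)=144, C_tt(-3)=-120, C_tt(2)=720.
Local maxima occur where both diagonal entries negative: (3, -3). Count: 1.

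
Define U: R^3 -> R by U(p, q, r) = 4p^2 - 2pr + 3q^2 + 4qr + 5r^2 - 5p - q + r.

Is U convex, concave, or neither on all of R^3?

U is quadratic, so its Hessian is the constant matrix H = [[8, 0, -2], [0, 6, 4], [-2, 4, 10]].
Leading principal minors: 8, 48, 328.
All positive ⇒ H ≻ 0 ⇒ convex.

convex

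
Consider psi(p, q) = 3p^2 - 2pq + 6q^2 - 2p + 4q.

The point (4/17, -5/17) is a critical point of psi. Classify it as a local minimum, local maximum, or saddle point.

The Hessian of psi is constant: H = [[6, -2], [-2, 12]].
det(H) = 6·12 − (-2)² = 68.
det(H) > 0 and tr(H) = 18 > 0, so H is positive definite and the point is a local minimum.

local minimum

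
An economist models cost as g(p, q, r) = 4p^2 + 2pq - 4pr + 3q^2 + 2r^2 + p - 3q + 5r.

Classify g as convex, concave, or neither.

g is quadratic, so its Hessian is the constant matrix H = [[8, 2, -4], [2, 6, 0], [-4, 0, 4]].
Leading principal minors: 8, 44, 80.
All positive ⇒ H ≻ 0 ⇒ convex.

convex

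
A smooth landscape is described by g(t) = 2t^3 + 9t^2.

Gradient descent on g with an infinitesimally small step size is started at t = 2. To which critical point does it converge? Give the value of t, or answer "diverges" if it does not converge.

g'(t) = 6t(t + 3), so g'(2) = 60.
Gradient descent moves in the -g' direction, i.e. t is decreasing.
The nearest critical point in that direction is t = 0, where g'' = 18 > 0 (a local minimum). The iterate converges there.

0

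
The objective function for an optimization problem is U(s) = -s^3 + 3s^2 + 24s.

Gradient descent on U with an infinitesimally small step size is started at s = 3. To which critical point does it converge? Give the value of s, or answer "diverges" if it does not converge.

U'(s) = -3(s - 4)(s + 2), so U'(3) = 15.
Gradient descent moves in the -U' direction, i.e. s is decreasing.
The nearest critical point in that direction is s = -2, where U'' = 18 > 0 (a local minimum). The iterate converges there.

-2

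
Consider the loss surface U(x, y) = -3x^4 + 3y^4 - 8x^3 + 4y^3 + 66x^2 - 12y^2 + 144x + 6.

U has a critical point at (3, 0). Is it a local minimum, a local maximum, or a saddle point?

local maximum

The mixed partial ∂²U/∂x∂y is 0, so the Hessian at any point is diag(U_xx, U_yy) = diag(12(-3x^2 - 4x + 11), 12(3y^2 + 2y - 2)).
At (3, 0): H = diag(-336, -24).
Both eigenvalues are negative, so H is negative definite: a local maximum.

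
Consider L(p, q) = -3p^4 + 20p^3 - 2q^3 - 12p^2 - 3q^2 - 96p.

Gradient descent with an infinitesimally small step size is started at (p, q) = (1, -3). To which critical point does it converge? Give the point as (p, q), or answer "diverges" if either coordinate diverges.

(2, -1)

L is separable, so gradient descent decouples: p follows -∂L/∂p, q follows -∂L/∂q.
∂L/∂p = -12(p - 4)(p - 2)(p + 1); at p=1 this is -72, so p increases.
∂L/∂q = -6q(q + 1); at q=-3 this is -36, so q increases.
p converges to its nearest critical value 2 (a local min of the p-part); q converges to -1. The iterate converges to (2, -1).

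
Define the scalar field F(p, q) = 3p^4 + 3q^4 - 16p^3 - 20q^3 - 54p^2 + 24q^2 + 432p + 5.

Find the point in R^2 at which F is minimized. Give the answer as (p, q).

(-3, 4)

F(p,q) separates as A(p) + B(q) + 5, so its minimum is min A + min B + 5.
A'(p) = 12(p - 4)(p - 3)(p + 3) vanishes at p ∈ {-3, 3, 4}; B'(q) = 12q(q - 4)(q - 1) vanishes at q ∈ {0, 1, 4}.
Local minima of A (where A''>0): A(-3)=-1107, A(4)=608. Local minima of B: B(0)=0, B(4)=-128.
So the global minimum of F is A(-3) + B(4) + 5 = -1107 − 128 + 5 = -1230, attained at (-3, 4).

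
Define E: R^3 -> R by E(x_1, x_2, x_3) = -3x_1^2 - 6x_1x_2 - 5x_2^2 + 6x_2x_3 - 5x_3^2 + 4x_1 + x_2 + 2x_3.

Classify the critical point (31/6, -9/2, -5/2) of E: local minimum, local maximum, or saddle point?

The Hessian is constant: H = [[-6, -6, 0], [-6, -10, 6], [0, 6, -10]].
Leading principal minors: Δ₁ = -6, Δ₂ = 24, Δ₃ = -24.
The minors alternate sign starting negative (−, +, −), so H is negative definite: a local maximum.

local maximum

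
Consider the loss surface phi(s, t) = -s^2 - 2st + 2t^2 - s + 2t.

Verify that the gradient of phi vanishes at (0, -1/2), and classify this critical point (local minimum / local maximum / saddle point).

∇phi = (-2s - 2t - 1, -2s + 4t + 2); substituting (0, -1/2) gives ∇phi = (0, 0), so (0, -1/2) is indeed a critical point.
The Hessian of phi is constant: H = [[-2, -2], [-2, 4]].
det(H) = (-2)·4 − (-2)² = -12.
Since det(H) < 0, H is indefinite and the critical point is a saddle point.

saddle point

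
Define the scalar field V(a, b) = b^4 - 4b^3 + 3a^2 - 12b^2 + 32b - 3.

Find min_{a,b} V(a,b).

V(a,b) separates as P(a) + Q(b) − 3, so its minimum is min P + min Q − 3.
P'(a) = 6a vanishes at a ∈ {0}; Q'(b) = 4(b - 4)(b - 1)(b + 2) vanishes at b ∈ {-2, 1, 4}.
Local minima of P (where P''>0): P(0)=0. Local minima of Q: Q(-2)=-64, Q(4)=-64.
So the global minimum of V is P(0) + Q(-2) − 3 = 0 − 64 − 3 = -67, attained at (0, -2).

-67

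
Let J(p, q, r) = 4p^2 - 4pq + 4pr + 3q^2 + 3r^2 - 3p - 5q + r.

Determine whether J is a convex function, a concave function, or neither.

J is quadratic, so its Hessian is the constant matrix H = [[8, -4, 4], [-4, 6, 0], [4, 0, 6]].
Leading principal minors: 8, 32, 96.
All positive ⇒ H ≻ 0 ⇒ convex.

convex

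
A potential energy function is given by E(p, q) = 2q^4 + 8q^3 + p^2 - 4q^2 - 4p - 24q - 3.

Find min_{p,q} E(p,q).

E(p,q) separates as A(p) + B(q) − 3, so its minimum is min A + min B − 3.
A'(p) = 2p - 4 vanishes at p ∈ {2}; B'(q) = 8(q - 1)(q + 1)(q + 3) vanishes at q ∈ {-3, -1, 1}.
Local minima of A (where A''>0): A(2)=-4. Local minima of B: B(-3)=-18, B(1)=-18.
So the global minimum of E is A(2) + B(-3) − 3 = -4 − 18 − 3 = -25, attained at (2, -3).

-25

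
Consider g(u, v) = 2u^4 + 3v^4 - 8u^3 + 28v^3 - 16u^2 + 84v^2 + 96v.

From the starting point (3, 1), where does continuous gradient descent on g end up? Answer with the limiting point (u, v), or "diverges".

(4, -1)

g is separable, so gradient descent decouples: u follows -∂g/∂u, v follows -∂g/∂v.
∂g/∂u = 8u(u - 4)(u + 1); at u=3 this is -96, so u increases.
∂g/∂v = 12(v + 1)(v + 2)(v + 4); at v=1 this is 360, so v decreases.
u converges to its nearest critical value 4 (a local min of the u-part); v converges to -1. The iterate converges to (4, -1).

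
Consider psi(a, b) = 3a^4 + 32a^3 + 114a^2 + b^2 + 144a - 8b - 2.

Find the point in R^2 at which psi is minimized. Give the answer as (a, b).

psi(a,b) separates as P(a) + Q(b) − 2, so its minimum is min P + min Q − 2.
P'(a) = 12(a + 1)(a + 3)(a + 4) vanishes at a ∈ {-4, -3, -1}; Q'(b) = 2b - 8 vanishes at b ∈ {4}.
Local minima of P (where P''>0): P(-4)=-32, P(-1)=-59. Local minima of Q: Q(4)=-16.
So the global minimum of psi is P(-1) + Q(4) − 2 = -59 − 16 − 2 = -77, attained at (-1, 4).

(-1, 4)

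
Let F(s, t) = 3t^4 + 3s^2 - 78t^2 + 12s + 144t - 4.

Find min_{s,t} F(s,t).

F(s,t) separates as P(s) + Q(t) − 4, so its minimum is min P + min Q − 4.
P'(s) = 6s + 12 vanishes at s ∈ {-2}; Q'(t) = 12(t - 3)(t - 1)(t + 4) vanishes at t ∈ {-4, 1, 3}.
Local minima of P (where P''>0): P(-2)=-12. Local minima of Q: Q(-4)=-1056, Q(3)=-27.
So the global minimum of F is P(-2) + Q(-4) − 4 = -12 − 1056 − 4 = -1072, attained at (-2, -4).

-1072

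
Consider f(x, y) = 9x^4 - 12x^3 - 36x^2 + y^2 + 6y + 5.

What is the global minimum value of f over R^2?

-100

f(x,y) separates as P(x) + Q(y) + 5, so its minimum is min P + min Q + 5.
P'(x) = 36x(x - 2)(x + 1) vanishes at x ∈ {-1, 0, 2}; Q'(y) = 2y + 6 vanishes at y ∈ {-3}.
Local minima of P (where P''>0): P(-1)=-15, P(2)=-96. Local minima of Q: Q(-3)=-9.
So the global minimum of f is P(2) + Q(-3) + 5 = -96 − 9 + 5 = -100, attained at (2, -3).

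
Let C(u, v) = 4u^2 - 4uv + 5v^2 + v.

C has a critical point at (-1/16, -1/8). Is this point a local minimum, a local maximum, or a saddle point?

local minimum

The Hessian of C is constant: H = [[8, -4], [-4, 10]].
det(H) = 8·10 − (-4)² = 64.
det(H) > 0 and tr(H) = 18 > 0, so H is positive definite and the point is a local minimum.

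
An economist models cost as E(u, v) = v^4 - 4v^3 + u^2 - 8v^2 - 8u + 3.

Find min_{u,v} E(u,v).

E(u,v) separates as P(u) + Q(v) + 3, so its minimum is min P + min Q + 3.
P'(u) = 2u - 8 vanishes at u ∈ {4}; Q'(v) = 4v(v - 4)(v + 1) vanishes at v ∈ {-1, 0, 4}.
Local minima of P (where P''>0): P(4)=-16. Local minima of Q: Q(-1)=-3, Q(4)=-128.
So the global minimum of E is P(4) + Q(4) + 3 = -16 − 128 + 3 = -141, attained at (4, 4).

-141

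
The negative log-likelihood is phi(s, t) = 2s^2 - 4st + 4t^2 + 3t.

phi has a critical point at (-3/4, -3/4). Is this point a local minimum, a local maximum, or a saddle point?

local minimum

The Hessian of phi is constant: H = [[4, -4], [-4, 8]].
det(H) = 4·8 − (-4)² = 16.
det(H) > 0 and tr(H) = 12 > 0, so H is positive definite and the point is a local minimum.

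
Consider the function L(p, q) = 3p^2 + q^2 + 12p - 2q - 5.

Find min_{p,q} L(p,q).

L(p,q) separates as A(p) + B(q) − 5, so its minimum is min A + min B − 5.
A'(p) = 6p + 12 vanishes at p ∈ {-2}; B'(q) = 2q - 2 vanishes at q ∈ {1}.
Local minima of A (where A''>0): A(-2)=-12. Local minima of B: B(1)=-1.
So the global minimum of L is A(-2) + B(1) − 5 = -12 − 1 − 5 = -18, attained at (-2, 1).

-18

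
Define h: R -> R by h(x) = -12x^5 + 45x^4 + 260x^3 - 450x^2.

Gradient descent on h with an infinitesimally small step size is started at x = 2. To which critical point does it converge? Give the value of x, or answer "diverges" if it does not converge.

1

h'(x) = -60x(x - 5)(x - 1)(x + 3), so h'(2) = 1800.
Gradient descent moves in the -h' direction, i.e. x is decreasing.
The nearest critical point in that direction is x = 1, where h'' = 960 > 0 (a local minimum). The iterate converges there.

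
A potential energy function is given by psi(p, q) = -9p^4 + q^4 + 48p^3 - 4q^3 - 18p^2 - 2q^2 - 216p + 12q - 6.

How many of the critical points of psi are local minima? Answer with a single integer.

psi separates as a function of p plus a function of q, so ∇psi=0 decouples.
∂psi/∂p = -36(p - 3)(p - 2)(p + 1) = 0 at p ∈ {-1, 2, 3}; ∂psi/∂q = 4(q - 3)(q - 1)(q + 1) = 0 at q ∈ {-1, 1, 3}.
The Hessian is diagonal: diag(psi_pp, psi_qq). Second derivatives: psi_pp(-1)=-432, psi_pp(2)=108, psi_pp(3)=-144; psi_qq(-1)=32, psi_qq(1)=-16, psi_qq(3)=32.
Local minima occur where both diagonal entries positive: (2, -1), (2, 3). Count: 2.

2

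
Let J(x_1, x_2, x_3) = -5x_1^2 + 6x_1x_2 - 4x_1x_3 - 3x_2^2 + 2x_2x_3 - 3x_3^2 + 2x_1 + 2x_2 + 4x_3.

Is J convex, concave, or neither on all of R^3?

J is quadratic, so its Hessian is the constant matrix H = [[-10, 6, -4], [6, -6, 2], [-4, 2, -6]].
Leading principal minors: -10, 24, -104.
Signs alternate −, +, − ⇒ H ≺ 0 ⇒ concave.

concave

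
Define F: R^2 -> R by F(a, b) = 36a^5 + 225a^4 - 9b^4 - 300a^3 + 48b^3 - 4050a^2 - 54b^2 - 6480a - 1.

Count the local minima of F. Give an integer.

F separates as a function of a plus a function of b, so ∇F=0 decouples.
∂F/∂a = 180(a - 3)(a + 1)(a + 3)(a + 4) = 0 at a ∈ {-4, -3, -1, 3}; ∂F/∂b = -36b(b - 3)(b - 1) = 0 at b ∈ {0, 1, 3}.
The Hessian is diagonal: diag(F_aa, F_bb). Second derivatives: F_aa(-4)=-3780, F_aa(-3)=2160, F_aa(-1)=-4320, F_aa(3)=30240; F_bb(0)=-108, F_bb(1)=72, F_bb(3)=-216.
Local minima occur where both diagonal entries positive: (-3, 1), (3, 1). Count: 2.

2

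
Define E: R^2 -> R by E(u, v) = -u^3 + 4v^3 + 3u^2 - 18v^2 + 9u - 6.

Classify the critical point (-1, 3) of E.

The mixed partial ∂²E/∂u∂v is 0, so the Hessian at any point is diag(E_uu, E_vv) = diag(6(-u + 1), 12(2v - 3)).
At (-1, 3): H = diag(12, 36).
Both eigenvalues are positive, so H is positive definite: a local minimum.

local minimum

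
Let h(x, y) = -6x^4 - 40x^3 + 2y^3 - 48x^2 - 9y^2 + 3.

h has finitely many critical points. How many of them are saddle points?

3

h separates as a function of x plus a function of y, so ∇h=0 decouples.
∂h/∂x = -24x(x + 1)(x + 4) = 0 at x ∈ {-4, -1, 0}; ∂h/∂y = 6y(y - 3) = 0 at y ∈ {0, 3}.
The Hessian is diagonal: diag(h_xx, h_yy). Second derivatives: h_xx(-4)=-288, h_xx(-1)=72, h_xx(0)=-96; h_yy(0)=-18, h_yy(3)=18.
Saddle points occur where the two diagonal entries have opposite signs: (-4, 3), (-1, 0), (0, 3). Count: 3.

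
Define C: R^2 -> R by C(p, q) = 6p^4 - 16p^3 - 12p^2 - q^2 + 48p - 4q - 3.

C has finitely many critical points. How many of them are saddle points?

2

C separates as a function of p plus a function of q, so ∇C=0 decouples.
∂C/∂p = 24(p - 2)(p - 1)(p + 1) = 0 at p ∈ {-1, 1, 2}; ∂C/∂q = -2(q + 2) = 0 at q ∈ {-2}.
The Hessian is diagonal: diag(C_pp, C_qq). Second derivatives: C_pp(-1)=144, C_pp(1)=-48, C_pp(2)=72; C_qq(-2)=-2.
Saddle points occur where the two diagonal entries have opposite signs: (-1, -2), (2, -2). Count: 2.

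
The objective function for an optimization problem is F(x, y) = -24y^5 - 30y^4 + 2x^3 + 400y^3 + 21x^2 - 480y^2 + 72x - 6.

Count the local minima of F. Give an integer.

F separates as a function of x plus a function of y, so ∇F=0 decouples.
∂F/∂x = 6(x + 3)(x + 4) = 0 at x ∈ {-4, -3}; ∂F/∂y = -120y(y - 2)(y - 1)(y + 4) = 0 at y ∈ {-4, 0, 1, 2}.
The Hessian is diagonal: diag(F_xx, F_yy). Second derivatives: F_xx(-4)=-6, F_xx(-3)=6; F_yy(-4)=14400, F_yy(0)=-960, F_yy(1)=600, F_yy(2)=-1440.
Local minima occur where both diagonal entries positive: (-3, -4), (-3, 1). Count: 2.

2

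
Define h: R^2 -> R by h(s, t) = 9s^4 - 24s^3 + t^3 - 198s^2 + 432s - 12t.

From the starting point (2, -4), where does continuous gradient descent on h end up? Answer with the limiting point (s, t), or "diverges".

diverges

h is separable, so gradient descent decouples: s follows -∂h/∂s, t follows -∂h/∂t.
∂h/∂s = 36(s - 4)(s - 1)(s + 3); at s=2 this is -360, so s increases.
∂h/∂t = 3(t - 2)(t + 2); at t=-4 this is 36, so t decreases.
The t-coordinate has no critical point in that direction and runs off to infinity.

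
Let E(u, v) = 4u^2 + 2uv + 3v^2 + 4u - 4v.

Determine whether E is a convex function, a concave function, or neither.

convex

E is quadratic, so its Hessian is the constant matrix H = [[8, 2], [2, 6]].
det(H) = 44, tr(H) = 14.
det(H) > 0 and tr(H) > 0, so H is positive definite everywhere: convex.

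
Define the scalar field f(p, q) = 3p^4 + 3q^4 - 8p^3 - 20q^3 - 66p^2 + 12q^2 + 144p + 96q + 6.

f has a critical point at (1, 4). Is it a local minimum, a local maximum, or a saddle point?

saddle point

The mixed partial ∂²f/∂p∂q is 0, so the Hessian at any point is diag(f_pp, f_qq) = diag(12(3p^2 - 4p - 11), 12(3q^2 - 10q + 2)).
At (1, 4): H = diag(-144, 120).
The eigenvalues have opposite signs, so H is indefinite: a saddle point.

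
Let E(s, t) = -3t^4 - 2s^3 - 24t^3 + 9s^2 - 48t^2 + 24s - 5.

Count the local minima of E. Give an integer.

E separates as a function of s plus a function of t, so ∇E=0 decouples.
∂E/∂s = -6(s - 4)(s + 1) = 0 at s ∈ {-1, 4}; ∂E/∂t = -12t(t + 2)(t + 4) = 0 at t ∈ {-4, -2, 0}.
The Hessian is diagonal: diag(E_ss, E_tt). Second derivatives: E_ss(-1)=30, E_ss(4)=-30; E_tt(-4)=-96, E_tt(-2)=48, E_tt(0)=-96.
Local minima occur where both diagonal entries positive: (-1, -2). Count: 1.

1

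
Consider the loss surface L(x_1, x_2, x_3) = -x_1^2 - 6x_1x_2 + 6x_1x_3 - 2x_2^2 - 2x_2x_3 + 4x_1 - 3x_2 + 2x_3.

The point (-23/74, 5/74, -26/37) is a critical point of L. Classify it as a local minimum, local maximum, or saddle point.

saddle point

The Hessian is constant: H = [[-2, -6, 6], [-6, -4, -2], [6, -2, 0]].
Leading principal minors: Δ₁ = -2, Δ₂ = -28, Δ₃ = 296.
The minors fit neither the all-positive nor the alternating-sign pattern, so H is indefinite: a saddle point.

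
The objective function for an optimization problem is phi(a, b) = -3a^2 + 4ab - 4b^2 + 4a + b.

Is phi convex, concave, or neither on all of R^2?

concave

phi is quadratic, so its Hessian is the constant matrix H = [[-6, 4], [4, -8]].
det(H) = 32, tr(H) = -14.
det(H) > 0 and tr(H) < 0, so H is negative definite everywhere: concave.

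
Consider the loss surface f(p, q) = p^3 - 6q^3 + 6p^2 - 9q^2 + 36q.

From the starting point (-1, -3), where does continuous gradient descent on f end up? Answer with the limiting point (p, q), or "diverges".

(0, -2)

f is separable, so gradient descent decouples: p follows -∂f/∂p, q follows -∂f/∂q.
∂f/∂p = 3p(p + 4); at p=-1 this is -9, so p increases.
∂f/∂q = -18(q - 1)(q + 2); at q=-3 this is -72, so q increases.
p converges to its nearest critical value 0 (a local min of the p-part); q converges to -2. The iterate converges to (0, -2).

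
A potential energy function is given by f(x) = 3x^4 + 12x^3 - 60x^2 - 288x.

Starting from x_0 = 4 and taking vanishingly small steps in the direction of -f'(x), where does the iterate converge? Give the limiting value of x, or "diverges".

f'(x) = 12(x - 3)(x + 2)(x + 4), so f'(4) = 576.
Gradient descent moves in the -f' direction, i.e. x is decreasing.
The nearest critical point in that direction is x = 3, where f'' = 420 > 0 (a local minimum). The iterate converges there.

3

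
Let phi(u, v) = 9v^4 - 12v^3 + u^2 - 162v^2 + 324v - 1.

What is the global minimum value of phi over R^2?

-1378

phi(u,v) separates as P(u) + Q(v) − 1, so its minimum is min P + min Q − 1.
P'(u) = 2u vanishes at u ∈ {0}; Q'(v) = 36(v - 3)(v - 1)(v + 3) vanishes at v ∈ {-3, 1, 3}.
Local minima of P (where P''>0): P(0)=0. Local minima of Q: Q(-3)=-1377, Q(3)=-81.
So the global minimum of phi is P(0) + Q(-3) − 1 = 0 − 1377 − 1 = -1378, attained at (0, -3).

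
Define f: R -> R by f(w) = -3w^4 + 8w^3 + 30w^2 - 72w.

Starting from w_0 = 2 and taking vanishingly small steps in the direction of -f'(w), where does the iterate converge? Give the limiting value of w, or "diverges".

1

f'(w) = -12(w - 3)(w - 1)(w + 2), so f'(2) = 48.
Gradient descent moves in the -f' direction, i.e. w is decreasing.
The nearest critical point in that direction is w = 1, where f'' = 72 > 0 (a local minimum). The iterate converges there.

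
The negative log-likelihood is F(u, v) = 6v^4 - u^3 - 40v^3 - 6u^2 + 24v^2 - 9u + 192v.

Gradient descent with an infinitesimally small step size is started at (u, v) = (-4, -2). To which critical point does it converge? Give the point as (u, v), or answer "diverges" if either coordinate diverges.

(-3, -1)

F is separable, so gradient descent decouples: u follows -∂F/∂u, v follows -∂F/∂v.
∂F/∂u = -3(u + 1)(u + 3); at u=-4 this is -9, so u increases.
∂F/∂v = 24(v - 4)(v - 2)(v + 1); at v=-2 this is -576, so v increases.
u converges to its nearest critical value -3 (a local min of the u-part); v converges to -1. The iterate converges to (-3, -1).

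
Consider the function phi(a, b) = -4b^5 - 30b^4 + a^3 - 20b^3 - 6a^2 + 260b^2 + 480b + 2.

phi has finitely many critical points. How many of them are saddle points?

4

phi separates as a function of a plus a function of b, so ∇phi=0 decouples.
∂phi/∂a = 3a(a - 4) = 0 at a ∈ {0, 4}; ∂phi/∂b = -20(b - 2)(b + 1)(b + 3)(b + 4) = 0 at b ∈ {-4, -3, -1, 2}.
The Hessian is diagonal: diag(phi_aa, phi_bb). Second derivatives: phi_aa(0)=-12, phi_aa(4)=12; phi_bb(-4)=360, phi_bb(-3)=-200, phi_bb(-1)=360, phi_bb(2)=-1800.
Saddle points occur where the two diagonal entries have opposite signs: (0, -4), (0, -1), (4, -3), (4, 2). Count: 4.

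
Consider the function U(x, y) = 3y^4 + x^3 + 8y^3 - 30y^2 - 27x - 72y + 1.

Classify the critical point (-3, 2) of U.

saddle point

The mixed partial ∂²U/∂x∂y is 0, so the Hessian at any point is diag(U_xx, U_yy) = diag(6x, 12(3y^2 + 4y - 5)).
At (-3, 2): H = diag(-18, 180).
The eigenvalues have opposite signs, so H is indefinite: a saddle point.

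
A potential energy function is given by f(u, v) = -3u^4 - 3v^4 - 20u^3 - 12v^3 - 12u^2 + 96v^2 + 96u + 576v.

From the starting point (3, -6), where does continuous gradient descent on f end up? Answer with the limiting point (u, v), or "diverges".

f is separable, so gradient descent decouples: u follows -∂f/∂u, v follows -∂f/∂v.
∂f/∂u = -12(u - 1)(u + 2)(u + 4); at u=3 this is -840, so u increases.
∂f/∂v = -12(v - 4)(v + 3)(v + 4); at v=-6 this is 720, so v decreases.
The u-coordinate has no critical point in that direction and runs off to infinity.

diverges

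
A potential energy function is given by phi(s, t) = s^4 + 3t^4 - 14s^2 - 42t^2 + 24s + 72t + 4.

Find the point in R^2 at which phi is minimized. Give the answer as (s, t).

phi(s,t) separates as P(s) + Q(t) + 4, so its minimum is min P + min Q + 4.
P'(s) = 4(s - 2)(s - 1)(s + 3) vanishes at s ∈ {-3, 1, 2}; Q'(t) = 12(t - 2)(t - 1)(t + 3) vanishes at t ∈ {-3, 1, 2}.
Local minima of P (where P''>0): P(-3)=-117, P(2)=8. Local minima of Q: Q(-3)=-351, Q(2)=24.
So the global minimum of phi is P(-3) + Q(-3) + 4 = -117 − 351 + 4 = -464, attained at (-3, -3).

(-3, -3)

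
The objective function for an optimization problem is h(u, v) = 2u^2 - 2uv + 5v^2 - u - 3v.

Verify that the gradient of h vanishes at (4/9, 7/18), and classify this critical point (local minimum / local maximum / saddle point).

∇h = (4u - 2v - 1, -2u + 10v - 3); substituting (4/9, 7/18) gives ∇h = (0, 0), so (4/9, 7/18) is indeed a critical point.
The Hessian of h is constant: H = [[4, -2], [-2, 10]].
det(H) = 4·10 − (-2)² = 36.
det(H) > 0 and tr(H) = 14 > 0, so H is positive definite and the point is a local minimum.

local minimum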